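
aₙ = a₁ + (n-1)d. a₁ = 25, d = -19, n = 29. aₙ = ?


aₙ = a₁ + (n-1)d
= 25 + (29-1)×-19
= 25 - 532
= -507

a_29 = -507


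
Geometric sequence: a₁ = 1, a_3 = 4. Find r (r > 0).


r^(n-1) = aₙ/a₁
r^2 = 4/1 = 4
r = 4^(1/2)
= ±2; taking r > 0 gives r = 2

r = 2


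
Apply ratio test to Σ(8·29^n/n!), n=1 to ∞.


aₙ = 8·29^n/n!
a_{n+1}/aₙ = 29^(n+1)/(n+1)! × n!/29^n  (constant 8 cancels)
= 29/(n+1)
L = lim(n→∞) 29/(n+1) = 0
L < 1 → series CONVERGES

Converges (ratio test: L = 0 < 1)


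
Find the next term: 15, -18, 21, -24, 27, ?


Pattern: alternating sign, magnitude arithmetic (d=3)
Terms: 15, -18, 21, -24, 27
Next term = -30

Next term = -30


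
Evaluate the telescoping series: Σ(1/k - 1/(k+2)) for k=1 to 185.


Telescoping with gap 2: two head and two tail terms survive.
= (1 + 1/2) - (1/186 + 1/187)
= 3/2 - 1/186 - 1/187 = 25900/17391

Sum = 25900/17391


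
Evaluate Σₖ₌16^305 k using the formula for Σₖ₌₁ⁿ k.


Σₖ₌16^305 k = Σₖ₌₁^305 k − Σₖ₌₁^15 k
= 305·306/2 − 15·16/2
= 46665 − 120 = 46545

Σk = 46545


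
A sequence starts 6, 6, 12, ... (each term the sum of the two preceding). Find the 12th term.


Computing iteratively: 6, 6, 12, 18, 30, 48, 78, 126, 204, 330, 534, 864
a_12 = 864

a_12 = 864


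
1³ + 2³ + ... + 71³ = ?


n(n+1)/2 = 71×72/2 = 2556
Σk³ = 2556² = 6533136

Σk³ = 6533136


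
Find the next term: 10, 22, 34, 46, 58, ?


Pattern: arithmetic (d=12)
Terms: 10, 22, 34, 46, 58
Next term = 70

Next term = 70


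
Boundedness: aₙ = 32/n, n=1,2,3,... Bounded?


a₁ = 32, a₂ = 32/2, a₃ = 32/3, ...
0 < aₙ ≤ 32 for all n ≥ 1
Lower bound: 0, Upper bound: 32
The sequence IS bounded

Bounded (0 < aₙ ≤ 32)


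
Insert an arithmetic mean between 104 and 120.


AM = (104 + 120)/2 = 224/2 = 112

AM = 112


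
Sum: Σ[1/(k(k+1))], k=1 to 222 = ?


1/(k(k+1)) = 1/k - 1/(k+1) (partial fractions)
Telescoping: Σ = 1 - 1/223 = 222/223

Sum = 222/223


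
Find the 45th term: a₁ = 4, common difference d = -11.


aₙ = a₁ + (n-1)d
= 4 + (45-1)×-11
= 4 - 484
= -480

a_45 = -480


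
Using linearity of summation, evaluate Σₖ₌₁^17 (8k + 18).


Σ(8k+18) = 8·Σk + 18·n
= 8·153 + 18·17
= 1224 + 306 = 1530

Σ = 1530


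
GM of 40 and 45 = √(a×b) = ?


GM = √(40×45) = √1800 = 42.4264

GM = 42.4264


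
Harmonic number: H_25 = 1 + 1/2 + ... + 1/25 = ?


H_25 = 1/1 + 1/2 + 1/3 + ... + 1/25
= 34052522467/8923714800
≈ 3.816

H_25 = 34052522467/8923714800 ≈ 3.816


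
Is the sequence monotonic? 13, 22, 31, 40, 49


Differences: 9, 9, 9, 9
All differences > 0 → strictly INCREASING

Monotonically increasing


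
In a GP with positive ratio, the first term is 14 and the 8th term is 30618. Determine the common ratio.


r^(n-1) = aₙ/a₁
r^7 = 30618/14 = 2187
r = 2187^(1/7)
= 3

r = 3


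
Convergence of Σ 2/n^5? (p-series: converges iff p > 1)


p-series test: Σ c/n^p converges if p > 1, diverges if p ≤ 1 (constant c > 0 doesn't affect convergence).
p = 5
5 > 1 → CONVERGES

Converges (p = 5 > 1)


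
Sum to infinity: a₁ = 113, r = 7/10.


S∞ = a₁/(1-r) = 113/(1 - 7/10)
= 113/(3/10)
= 1130/3

S∞ = 1130/3


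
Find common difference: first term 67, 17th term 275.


d = (aₙ - a₁)/(n-1)
= (275 - 67)/(17-1)
= 208/16 = 13

d = 13


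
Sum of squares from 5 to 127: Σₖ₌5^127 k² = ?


Σₖ₌5^127 k² = Σₖ₌₁^127 k² − Σₖ₌₁^4 k²
= 127·128·255/6 − 4·5·9/6
= 690880 − 30 = 690850

Σk² = 690850


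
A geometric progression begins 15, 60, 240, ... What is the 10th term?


aₙ = a₁·r^(n-1)
= 15×4^9
= 15×262144
= 3932160

a_10 = 3932160


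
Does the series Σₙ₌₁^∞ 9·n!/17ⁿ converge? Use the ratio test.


aₙ = 9·n!/17^n
a_{n+1}/aₙ = (n+1)!/17^(n+1) × 17^n/n!  (constant 9 cancels)
= (n+1)/17
L = lim(n→∞) (n+1)/17 = ∞
L > 1 → series DIVERGES

Diverges (ratio test: L = ∞ > 1)


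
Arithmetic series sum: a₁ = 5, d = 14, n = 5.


aₙ = 5 + (5-1)×14 = 61
Sₙ = n(a₁+aₙ)/2 = 5×(5+61)/2
= 5×66/2 = 165

S_5 = 165


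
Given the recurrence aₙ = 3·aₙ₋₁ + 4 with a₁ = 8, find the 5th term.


Computing step by step:
a_1 = 8
a_2 = 28
a_3 = 88
a_4 = 268
a_5 = 808


a_5 = 808


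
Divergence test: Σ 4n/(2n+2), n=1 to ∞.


lim(n→∞) 4n/(2n+2) = 4/2 = 2  (divide numerator and denominator by n)
lim aₙ = 2 ≠ 0 → series DIVERGES

Diverges (lim aₙ = 2 ≠ 0)


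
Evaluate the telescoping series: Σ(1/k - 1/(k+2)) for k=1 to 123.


Telescoping with gap 2: two head and two tail terms survive.
= (1 + 1/2) - (1/124 + 1/125)
= 3/2 - 1/124 - 1/125 = 23001/15500

Sum = 23001/15500


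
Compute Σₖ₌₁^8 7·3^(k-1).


Sₙ = 7×(3^8 - 1)/(3 - 1)
= 7×(6561 - 1)/2
= 7×6560/2
= 22960

S_8 = 22960


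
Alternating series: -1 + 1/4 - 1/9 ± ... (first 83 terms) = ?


S = -1 + 1/4 - 1/9 + 1/16 - 1/25 + 1/36 - 1/49 + 1/64 ± ...
= -0.8225
(Full series converges to -π²/12 ≈ -0.8225)

S_83 = -0.8225


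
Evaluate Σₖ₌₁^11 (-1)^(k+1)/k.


S = 1 - 1/2 + 1/3 - 1/4 + 1/5 - 1/6 + 1/7 - 1/8 ± ...
= 0.7365
(Full series converges to +ln(2) ≈ +0.6931)

S_11 = 0.7365


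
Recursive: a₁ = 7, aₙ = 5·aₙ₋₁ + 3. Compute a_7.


Computing step by step:
a_1 = 7
a_2 = 38
a_3 = 193
a_4 = 968
a_5 = 4843
a_6 = 24218
a_7 = 121093


a_7 = 121093


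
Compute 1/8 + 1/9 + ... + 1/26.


Σₖ₌8^26 1/k = 1/8 + 1/9 + 1/10 + ... + 1/26
= 11257824607/8923714800
≈ 1.2616

Sum = 11257824607/8923714800 ≈ 1.2616


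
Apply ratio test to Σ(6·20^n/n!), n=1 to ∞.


aₙ = 6·20^n/n!
a_{n+1}/aₙ = 20^(n+1)/(n+1)! × n!/20^n  (constant 6 cancels)
= 20/(n+1)
L = lim(n→∞) 20/(n+1) = 0
L < 1 → series CONVERGES

Converges (ratio test: L = 0 < 1)


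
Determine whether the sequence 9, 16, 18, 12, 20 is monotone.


Differences: 7, 2, -6, 8
Difference at position 1 is +7 (> 0) but position 3 is -6 (< 0) — sequence both rises and falls
→ NOT monotonic

Not monotonic


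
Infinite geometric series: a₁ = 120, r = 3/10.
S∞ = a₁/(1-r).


S∞ = a₁/(1-r) = 120/(1 - 3/10)
= 120/(7/10)
= 1200/7

S∞ = 1200/7


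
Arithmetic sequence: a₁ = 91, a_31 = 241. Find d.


d = (aₙ - a₁)/(n-1)
= (241 - 91)/(31-1)
= 150/30 = 5

d = 5


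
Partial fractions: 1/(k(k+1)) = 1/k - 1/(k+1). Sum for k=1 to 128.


1/(k(k+1)) = 1/k - 1/(k+1) (partial fractions)
Telescoping: Σ = 1 - 1/129 = 128/129

Sum = 128/129


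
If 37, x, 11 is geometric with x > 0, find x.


GM = √(37×11) = √407 = 20.1742

GM = 20.1742


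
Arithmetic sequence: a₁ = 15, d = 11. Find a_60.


aₙ = a₁ + (n-1)d
= 15 + (60-1)×11
= 15 + 649
= 664

a_60 = 664


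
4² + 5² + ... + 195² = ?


Σₖ₌4^195 k² = Σₖ₌₁^195 k² − Σₖ₌₁^3 k²
= 195·196·391/6 − 3·4·7/6
= 2490670 − 14 = 2490656

Σk² = 2490656


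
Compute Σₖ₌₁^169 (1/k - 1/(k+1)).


Telescoping: adjacent terms cancel.
= 1/1 - 1/170
= 1 - 1/170 = 169/170

Sum = 169/170


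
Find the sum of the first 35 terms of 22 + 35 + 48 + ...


aₙ = 22 + (35-1)×13 = 464
Sₙ = n(a₁+aₙ)/2 = 35×(22+464)/2
= 35×486/2 = 8505

S_35 = 8505


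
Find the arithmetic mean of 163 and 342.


AM = (163 + 342)/2 = 505/2 = 252.5

AM = 252.5


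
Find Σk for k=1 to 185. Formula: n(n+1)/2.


n(n+1)/2 = 185×186/2 = 34410/2 = 17205

Σk = 17205


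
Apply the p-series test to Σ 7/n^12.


p-series test: Σ c/n^p converges if p > 1, diverges if p ≤ 1 (constant c > 0 doesn't affect convergence).
p = 12
12 > 1 → CONVERGES

Converges (p = 12 > 1)


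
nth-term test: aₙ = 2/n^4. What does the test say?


lim(n→∞) 2/n^4 = 0
lim aₙ = 0 → nth-term test is INCONCLUSIVE
(Need other tests; this is actually a convergent p-series with p=4 > 1)

Inconclusive (lim aₙ = 0; need another test)


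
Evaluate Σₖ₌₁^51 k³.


n(n+1)/2 = 51×52/2 = 1326
Σk³ = 1326² = 1758276

Σk³ = 1758276


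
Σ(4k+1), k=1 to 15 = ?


Σ(4k+1) = 4·Σk + 1·n
= 4·120 + 1·15
= 480 + 15 = 495

Σ = 495


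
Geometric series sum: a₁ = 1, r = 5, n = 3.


Sₙ = 1×(5^3 - 1)/(5 - 1)
= 1×(125 - 1)/4
= 1×124/4
= 31

S_3 = 31


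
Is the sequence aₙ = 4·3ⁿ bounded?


aₙ = 4·3ⁿ → as n→∞, aₙ→∞ (since base 3 > 1)
No finite upper bound exists
The sequence is UNBOUNDED

Unbounded (aₙ → ∞ as n → ∞)


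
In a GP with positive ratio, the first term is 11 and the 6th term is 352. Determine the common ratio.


r^(n-1) = aₙ/a₁
r^5 = 352/11 = 32
r = 32^(1/5)
= 2

r = 2


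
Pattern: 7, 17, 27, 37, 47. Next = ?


Pattern: arithmetic (d=10)
Terms: 7, 17, 27, 37, 47
Next term = 57

Next term = 57


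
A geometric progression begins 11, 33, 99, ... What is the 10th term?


aₙ = a₁·r^(n-1)
= 11×3^9
= 11×19683
= 216513

a_10 = 216513


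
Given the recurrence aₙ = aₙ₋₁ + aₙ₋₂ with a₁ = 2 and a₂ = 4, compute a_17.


Computing iteratively: 2, 4, 6, 10, 16, 26, 42, 68, 110, 178, 288, 466, ...
a_17 = 5168

a_17 = 5168


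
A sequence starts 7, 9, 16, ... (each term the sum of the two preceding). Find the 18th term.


Computing iteratively: 7, 9, 16, 25, 41, 66, 107, 173, 280, 453, 733, 1186, ...
a_18 = 21282

a_18 = 21282


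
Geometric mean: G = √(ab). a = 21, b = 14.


GM = √(21×14) = √294 = 17.1464

GM = 17.1464


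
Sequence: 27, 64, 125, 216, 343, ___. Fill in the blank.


Pattern: perfect cubes: n³
Terms: 27, 64, 125, 216, 343
Next term = 512

Next term = 512


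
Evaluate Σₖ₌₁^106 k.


n(n+1)/2 = 106×107/2 = 11342/2 = 5671

Σk = 5671


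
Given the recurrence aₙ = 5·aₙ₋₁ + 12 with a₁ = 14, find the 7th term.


Computing step by step:
a_1 = 14
a_2 = 82
a_3 = 422
a_4 = 2122
a_5 = 10622
a_6 = 53122
a_7 = 265622


a_7 = 265622


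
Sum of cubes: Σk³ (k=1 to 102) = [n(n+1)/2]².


n(n+1)/2 = 102×103/2 = 5253
Σk³ = 5253² = 27594009

Σk³ = 27594009


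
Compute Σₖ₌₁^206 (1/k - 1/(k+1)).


Telescoping: adjacent terms cancel.
= 1/1 - 1/207
= 1 - 1/207 = 206/207

Sum = 206/207


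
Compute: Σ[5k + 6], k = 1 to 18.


Σ(5k+6) = 5·Σk + 6·n
= 5·171 + 6·18
= 855 + 108 = 963

Σ = 963


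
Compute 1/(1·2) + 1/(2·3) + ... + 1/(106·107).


1/(k(k+1)) = 1/k - 1/(k+1) (partial fractions)
Telescoping: Σ = 1 - 1/107 = 106/107

Sum = 106/107


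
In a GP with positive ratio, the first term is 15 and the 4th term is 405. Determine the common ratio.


r^(n-1) = aₙ/a₁
r^3 = 405/15 = 27
r = 27^(1/3)
= 3

r = 3


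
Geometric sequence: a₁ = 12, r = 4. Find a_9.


aₙ = a₁·r^(n-1)
= 12×4^8
= 12×65536
= 786432

a_9 = 786432


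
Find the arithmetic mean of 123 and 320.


AM = (123 + 320)/2 = 443/2 = 221.5

AM = 221.5


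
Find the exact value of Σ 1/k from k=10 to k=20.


Σₖ₌10^20 1/k = 1/10 + 1/11 + 1/12 + ... + 1/20
= 178964263/232792560
≈ 0.7688

Sum = 178964263/232792560 ≈ 0.7688


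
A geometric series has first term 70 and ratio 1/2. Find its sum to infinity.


S∞ = a₁/(1-r) = 70/(1 - 1/2)
= 70/(1/2)
= 140

S∞ = 140


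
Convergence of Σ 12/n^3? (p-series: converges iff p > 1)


p-series test: Σ c/n^p converges if p > 1, diverges if p ≤ 1 (constant c > 0 doesn't affect convergence).
p = 3
3 > 1 → CONVERGES

Converges (p = 3 > 1)


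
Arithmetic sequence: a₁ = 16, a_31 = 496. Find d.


d = (aₙ - a₁)/(n-1)
= (496 - 16)/(31-1)
= 480/30 = 16

d = 16


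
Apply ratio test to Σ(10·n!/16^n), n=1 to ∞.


aₙ = 10·n!/16^n
a_{n+1}/aₙ = (n+1)!/16^(n+1) × 16^n/n!  (constant 10 cancels)
= (n+1)/16
L = lim(n→∞) (n+1)/16 = ∞
L > 1 → series DIVERGES

Diverges (ratio test: L = ∞ > 1)


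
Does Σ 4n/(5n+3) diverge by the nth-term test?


lim(n→∞) 4n/(5n+3) = 4/5 = 4/5  (divide numerator and denominator by n)
lim aₙ = 4/5 ≠ 0 → series DIVERGES

Diverges (lim aₙ = 4/5 ≠ 0)


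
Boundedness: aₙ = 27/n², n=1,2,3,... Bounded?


a₁ = 27, a₂ = 27/4, a₃ = 27/9, ...
0 < aₙ ≤ 27 for all n ≥ 1
The sequence IS bounded

Bounded (0 < aₙ ≤ 27)


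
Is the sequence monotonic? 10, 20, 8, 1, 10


Differences: 10, -12, -7, 9
Difference at position 1 is +10 (> 0) but position 2 is -12 (< 0) — sequence both rises and falls
→ NOT monotonic

Not monotonic


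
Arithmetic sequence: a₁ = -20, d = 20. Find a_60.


aₙ = a₁ + (n-1)d
= -20 + (60-1)×20
= -20 + 1180
= 1160

a_60 = 1160


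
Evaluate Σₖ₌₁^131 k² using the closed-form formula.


n = 131
n(n+1)(2n+1)/6 = 131×132×263/6
= 4547796/6 = 757966

Σk² = 757966


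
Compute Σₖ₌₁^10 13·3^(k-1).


Sₙ = 13×(3^10 - 1)/(3 - 1)
= 13×(59049 - 1)/2
= 13×59048/2
= 383812

S_10 = 383812


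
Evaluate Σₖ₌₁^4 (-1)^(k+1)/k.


S = 1 - 1/2 + 1/3 - 1/4
= 0.5833
(Full series converges to +ln(2) ≈ +0.6931)

S_4 = 0.5833


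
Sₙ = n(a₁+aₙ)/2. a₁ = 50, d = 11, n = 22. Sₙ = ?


aₙ = 50 + (22-1)×11 = 281
Sₙ = n(a₁+aₙ)/2 = 22×(50+281)/2
= 22×331/2 = 3641

S_22 = 3641


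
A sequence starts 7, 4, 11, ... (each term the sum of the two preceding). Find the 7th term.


Computing iteratively: 7, 4, 11, 15, 26, 41, 67
a_7 = 67

a_7 = 67


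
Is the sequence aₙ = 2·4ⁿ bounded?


aₙ = 2·4ⁿ → as n→∞, aₙ→∞ (since base 4 > 1)
No finite upper bound exists
The sequence is UNBOUNDED

Unbounded (aₙ → ∞ as n → ∞)


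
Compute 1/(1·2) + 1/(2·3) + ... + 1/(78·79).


1/(k(k+1)) = 1/k - 1/(k+1) (partial fractions)
Telescoping: Σ = 1 - 1/79 = 78/79

Sum = 78/79


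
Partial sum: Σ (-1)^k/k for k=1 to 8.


S = -1 + 1/2 - 1/3 + 1/4 - 1/5 + 1/6 - 1/7 + 1/8
= -0.6345
(Full series converges to -ln(2) ≈ -0.6931)

S_8 = -0.6345


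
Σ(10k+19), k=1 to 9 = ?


Σ(10k+19) = 10·Σk + 19·n
= 10·45 + 19·9
= 450 + 171 = 621

Σ = 621


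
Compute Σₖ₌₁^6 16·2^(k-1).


Sₙ = 16×(2^6 - 1)/(2 - 1)
= 16×(64 - 1)/1
= 16×63/1
= 1008

S_6 = 1008


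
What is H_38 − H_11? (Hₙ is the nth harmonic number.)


Σₖ₌12^38 1/k = 1/12 + 1/13 + 1/14 + ... + 1/38
= 922056143114129/763275922437600
≈ 1.208

Sum = 922056143114129/763275922437600 ≈ 1.208


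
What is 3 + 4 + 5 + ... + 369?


Σₖ₌3^369 k = Σₖ₌₁^369 k − Σₖ₌₁^2 k
= 369·370/2 − 2·3/2
= 68265 − 3 = 68262

Σk = 68262


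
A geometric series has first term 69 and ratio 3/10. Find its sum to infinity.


S∞ = a₁/(1-r) = 69/(1 - 3/10)
= 69/(7/10)
= 690/7

S∞ = 690/7


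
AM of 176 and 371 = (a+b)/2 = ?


AM = (176 + 371)/2 = 547/2 = 273.5

AM = 273.5


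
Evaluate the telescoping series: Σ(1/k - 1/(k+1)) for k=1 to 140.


Telescoping: adjacent terms cancel.
= 1/1 - 1/141
= 1 - 1/141 = 140/141

Sum = 140/141


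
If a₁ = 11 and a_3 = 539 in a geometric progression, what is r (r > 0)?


r^(n-1) = aₙ/a₁
r^2 = 539/11 = 49
r = 49^(1/2)
= ±7; taking r > 0 gives r = 7

r = 7


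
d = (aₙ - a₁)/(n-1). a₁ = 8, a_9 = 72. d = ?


d = (aₙ - a₁)/(n-1)
= (72 - 8)/(9-1)
= 64/8 = 8

d = 8


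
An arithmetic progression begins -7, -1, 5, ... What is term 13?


aₙ = a₁ + (n-1)d
= -7 + (13-1)×6
= -7 + 72
= 65

a_13 = 65


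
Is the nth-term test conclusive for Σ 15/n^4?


lim(n→∞) 15/n^4 = 0
lim aₙ = 0 → nth-term test is INCONCLUSIVE
(Need other tests; this is actually a convergent p-series with p=4 > 1)

Inconclusive (lim aₙ = 0; need another test)


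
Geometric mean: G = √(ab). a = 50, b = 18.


GM = √(50×18) = √900 = 30

GM = 30


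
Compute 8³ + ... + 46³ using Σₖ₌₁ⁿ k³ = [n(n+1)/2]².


Σₖ₌8^46 k³ = [46·47/2]² − [7·8/2]²
= 1168561 − 784 = 1167777

Σk³ = 1167777


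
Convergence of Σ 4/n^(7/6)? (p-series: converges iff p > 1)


p-series test: Σ c/n^p converges if p > 1, diverges if p ≤ 1 (constant c > 0 doesn't affect convergence).
p = 7/6
7/6 > 1 → CONVERGES

Converges (p = 7/6 > 1)


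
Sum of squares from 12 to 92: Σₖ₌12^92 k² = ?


Σₖ₌12^92 k² = Σₖ₌₁^92 k² − Σₖ₌₁^11 k²
= 92·93·185/6 − 11·12·23/6
= 263810 − 506 = 263304

Σk² = 263304


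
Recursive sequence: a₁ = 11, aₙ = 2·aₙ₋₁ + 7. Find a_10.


Computing step by step:
a_1 = 11
a_2 = 29
a_3 = 65
a_4 = 137
a_5 = 281
a_6 = 569
a_7 = 1145
a_8 = 2297
a_9 = 4601
a_10 = 9209


a_10 = 9209


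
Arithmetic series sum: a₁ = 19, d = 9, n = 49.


aₙ = 19 + (49-1)×9 = 451
Sₙ = n(a₁+aₙ)/2 = 49×(19+451)/2
= 49×470/2 = 11515

S_49 = 11515


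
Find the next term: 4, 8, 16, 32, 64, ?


Pattern: powers of 2: 2ⁿ
Terms: 4, 8, 16, 32, 64
Next term = 128

Next term = 128


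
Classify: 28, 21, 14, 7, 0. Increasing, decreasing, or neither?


Differences: -7, -7, -7, -7
All differences < 0 → strictly DECREASING

Monotonically decreasing


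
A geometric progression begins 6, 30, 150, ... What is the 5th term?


aₙ = a₁·r^(n-1)
= 6×5^4
= 6×625
= 3750

a_5 = 3750


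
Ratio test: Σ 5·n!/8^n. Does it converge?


aₙ = 5·n!/8^n
a_{n+1}/aₙ = (n+1)!/8^(n+1) × 8^n/n!  (constant 5 cancels)
= (n+1)/8
L = lim(n→∞) (n+1)/8 = ∞
L > 1 → series DIVERGES

Diverges (ratio test: L = ∞ > 1)


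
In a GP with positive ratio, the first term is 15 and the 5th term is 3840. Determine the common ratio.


r^(n-1) = aₙ/a₁
r^4 = 3840/15 = 256
r = 256^(1/4)
= ±4; taking r > 0 gives r = 4

r = 4


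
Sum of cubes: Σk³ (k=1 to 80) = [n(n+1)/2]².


n(n+1)/2 = 80×81/2 = 3240
Σk³ = 3240² = 10497600

Σk³ = 10497600


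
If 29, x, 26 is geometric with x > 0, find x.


GM = √(29×26) = √754 = 27.4591

GM = 27.4591


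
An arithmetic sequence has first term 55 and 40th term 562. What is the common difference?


d = (aₙ - a₁)/(n-1)
= (562 - 55)/(40-1)
= 507/39 = 13

d = 13


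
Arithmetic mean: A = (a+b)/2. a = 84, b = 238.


AM = (84 + 238)/2 = 322/2 = 161

AM = 161


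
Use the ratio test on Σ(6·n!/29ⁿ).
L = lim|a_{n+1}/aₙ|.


aₙ = 6·n!/29^n
a_{n+1}/aₙ = (n+1)!/29^(n+1) × 29^n/n!  (constant 6 cancels)
= (n+1)/29
L = lim(n→∞) (n+1)/29 = ∞
L > 1 → series DIVERGES

Diverges (ratio test: L = ∞ > 1)


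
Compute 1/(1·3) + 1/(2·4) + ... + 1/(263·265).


1/(k(k+2)) = (1/2)·(1/k - 1/(k+2)) (partial fractions)
Telescoping: Σ = (1/2)·(1 + 1/2 - 1/264 - 1/265) = 104411/139920

Sum = 104411/139920


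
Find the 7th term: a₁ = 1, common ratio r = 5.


aₙ = a₁·r^(n-1)
= 1×5^6
= 1×15625
= 15625

a_7 = 15625


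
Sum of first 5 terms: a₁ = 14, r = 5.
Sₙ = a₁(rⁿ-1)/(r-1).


Sₙ = 14×(5^5 - 1)/(5 - 1)
= 14×(3125 - 1)/4
= 14×3124/4
= 10934

S_5 = 10934


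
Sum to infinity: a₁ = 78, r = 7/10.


S∞ = a₁/(1-r) = 78/(1 - 7/10)
= 78/(3/10)
= 260

S∞ = 260


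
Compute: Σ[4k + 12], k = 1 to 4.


Σ(4k+12) = 4·Σk + 12·n
= 4·10 + 12·4
= 40 + 48 = 88

Σ = 88


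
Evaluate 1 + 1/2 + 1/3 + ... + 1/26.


H_26 = 1/1 + 1/2 + 1/3 + ... + 1/26
= 34395742267/8923714800
≈ 3.8544

H_26 = 34395742267/8923714800 ≈ 3.8544


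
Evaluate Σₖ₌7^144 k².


Σₖ₌7^144 k² = Σₖ₌₁^144 k² − Σₖ₌₁^6 k²
= 144·145·289/6 − 6·7·13/6
= 1005720 − 91 = 1005629

Σk² = 1005629


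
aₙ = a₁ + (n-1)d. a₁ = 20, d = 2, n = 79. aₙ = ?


aₙ = a₁ + (n-1)d
= 20 + (79-1)×2
= 20 + 156
= 176

a_79 = 176


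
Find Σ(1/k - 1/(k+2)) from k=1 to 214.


Telescoping with gap 2: two head and two tail terms survive.
= (1 + 1/2) - (1/215 + 1/216)
= 3/2 - 1/215 - 1/216 = 69229/46440

Sum = 69229/46440


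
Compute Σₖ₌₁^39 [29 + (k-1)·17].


aₙ = 29 + (39-1)×17 = 675
Sₙ = n(a₁+aₙ)/2 = 39×(29+675)/2
= 39×704/2 = 13728

S_39 = 13728


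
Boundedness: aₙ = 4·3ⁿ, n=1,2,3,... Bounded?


aₙ = 4·3ⁿ → as n→∞, aₙ→∞ (since base 3 > 1)
No finite upper bound exists
The sequence is UNBOUNDED

Unbounded (aₙ → ∞ as n → ∞)


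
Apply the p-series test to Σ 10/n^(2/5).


p-series test: Σ c/n^p converges if p > 1, diverges if p ≤ 1 (constant c > 0 doesn't affect convergence).
p = 2/5
2/5 ≤ 1 → DIVERGES

Diverges (p = 2/5 ≤ 1)


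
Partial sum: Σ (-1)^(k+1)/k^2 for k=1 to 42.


S = 1 - 1/4 + 1/9 - 1/16 + 1/25 - 1/36 + 1/49 - 1/64 ± ...
= 0.8222
(Full series converges to +π²/12 ≈ +0.8225)

S_42 = 0.8222


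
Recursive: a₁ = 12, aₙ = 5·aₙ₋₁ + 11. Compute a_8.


Computing step by step:
a_1 = 12
a_2 = 71
a_3 = 366
a_4 = 1841
a_5 = 9216
a_6 = 46091
a_7 = 230466
a_8 = 1152341


a_8 = 1152341


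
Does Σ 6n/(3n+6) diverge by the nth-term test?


lim(n→∞) 6n/(3n+6) = 6/3 = 2  (divide numerator and denominator by n)
lim aₙ = 2 ≠ 0 → series DIVERGES

Diverges (lim aₙ = 2 ≠ 0)


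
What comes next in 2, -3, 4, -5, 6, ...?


Pattern: alternating sign, magnitude arithmetic (d=1)
Terms: 2, -3, 4, -5, 6
Next term = -7

Next term = -7


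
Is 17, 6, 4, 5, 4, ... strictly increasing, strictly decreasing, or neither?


Differences: -11, -2, 1, -1
Difference at position 3 is +1 (> 0) but position 1 is -11 (< 0) — sequence both rises and falls
→ NOT monotonic

Not monotonic


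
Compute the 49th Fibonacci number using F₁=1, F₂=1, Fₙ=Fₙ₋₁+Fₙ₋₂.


Fibonacci sequence: 1, 1, 2, 3, 5, 8, 13, 21, 34, 55, 89, ...
F(49) = 7778742049

F(49) = 7778742049


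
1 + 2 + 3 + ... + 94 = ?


n(n+1)/2 = 94×95/2 = 8930/2 = 4465

Σk = 4465


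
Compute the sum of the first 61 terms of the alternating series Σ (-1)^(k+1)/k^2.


S = 1 - 1/4 + 1/9 - 1/16 + 1/25 - 1/36 + 1/49 - 1/64 ± ...
= 0.8226
(Full series converges to +π²/12 ≈ +0.8225)

S_61 = 0.8226


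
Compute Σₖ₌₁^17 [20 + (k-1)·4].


aₙ = 20 + (17-1)×4 = 84
Sₙ = n(a₁+aₙ)/2 = 17×(20+84)/2
= 17×104/2 = 884

S_17 = 884


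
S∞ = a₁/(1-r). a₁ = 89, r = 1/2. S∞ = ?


S∞ = a₁/(1-r) = 89/(1 - 1/2)
= 89/(1/2)
= 178

S∞ = 178


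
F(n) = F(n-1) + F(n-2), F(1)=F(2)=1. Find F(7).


Fibonacci sequence: 1, 1, 2, 3, 5, 8, 13
F(7) = 13

F(7) = 13


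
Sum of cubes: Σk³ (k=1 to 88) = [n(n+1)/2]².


n(n+1)/2 = 88×89/2 = 3916
Σk³ = 3916² = 15335056

Σk³ = 15335056


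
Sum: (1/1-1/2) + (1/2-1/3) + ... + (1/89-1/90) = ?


Telescoping: adjacent terms cancel.
= 1/1 - 1/90
= 1 - 1/90 = 89/90

Sum = 89/90


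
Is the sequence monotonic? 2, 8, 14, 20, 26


Differences: 6, 6, 6, 6
All differences > 0 → strictly INCREASING

Monotonically increasing


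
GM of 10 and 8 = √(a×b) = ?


GM = √(10×8) = √80 = 8.9443

GM = 8.9443


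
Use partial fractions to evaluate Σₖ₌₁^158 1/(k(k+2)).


1/(k(k+2)) = (1/2)·(1/k - 1/(k+2)) (partial fractions)
Telescoping: Σ = (1/2)·(1 + 1/2 - 1/159 - 1/160) = 37841/50880

Sum = 37841/50880


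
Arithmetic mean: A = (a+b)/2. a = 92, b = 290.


AM = (92 + 290)/2 = 382/2 = 191

AM = 191


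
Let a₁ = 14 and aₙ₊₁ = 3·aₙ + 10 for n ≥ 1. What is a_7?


Computing step by step:
a_1 = 14
a_2 = 52
a_3 = 166
a_4 = 508
a_5 = 1534
a_6 = 4612
a_7 = 13846


a_7 = 13846


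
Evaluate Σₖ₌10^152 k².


Σₖ₌10^152 k² = Σₖ₌₁^152 k² − Σₖ₌₁^9 k²
= 152·153·305/6 − 9·10·19/6
= 1182180 − 285 = 1181895

Σk² = 1181895


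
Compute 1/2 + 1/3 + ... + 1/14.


Σₖ₌2^14 1/k = 1/2 + 1/3 + 1/4 + ... + 1/14
= 811373/360360
≈ 2.2516

Sum = 811373/360360 ≈ 2.2516


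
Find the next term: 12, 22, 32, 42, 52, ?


Pattern: arithmetic (d=10)
Terms: 12, 22, 32, 42, 52
Next term = 62

Next term = 62


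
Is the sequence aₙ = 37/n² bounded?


a₁ = 37, a₂ = 37/4, a₃ = 37/9, ...
0 < aₙ ≤ 37 for all n ≥ 1
The sequence IS bounded

Bounded (0 < aₙ ≤ 37)


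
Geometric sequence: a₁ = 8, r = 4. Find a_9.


aₙ = a₁·r^(n-1)
= 8×4^8
= 8×65536
= 524288

a_9 = 524288


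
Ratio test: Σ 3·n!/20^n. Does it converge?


aₙ = 3·n!/20^n
a_{n+1}/aₙ = (n+1)!/20^(n+1) × 20^n/n!  (constant 3 cancels)
= (n+1)/20
L = lim(n→∞) (n+1)/20 = ∞
L > 1 → series DIVERGES

Diverges (ratio test: L = ∞ > 1)


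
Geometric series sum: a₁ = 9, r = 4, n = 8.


Sₙ = 9×(4^8 - 1)/(4 - 1)
= 9×(65536 - 1)/3
= 9×65535/3
= 196605

S_8 = 196605


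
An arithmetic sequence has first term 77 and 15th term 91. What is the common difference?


d = (aₙ - a₁)/(n-1)
= (91 - 77)/(15-1)
= 14/14 = 1

d = 1


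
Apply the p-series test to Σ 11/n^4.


p-series test: Σ c/n^p converges if p > 1, diverges if p ≤ 1 (constant c > 0 doesn't affect convergence).
p = 4
4 > 1 → CONVERGES

Converges (p = 4 > 1)


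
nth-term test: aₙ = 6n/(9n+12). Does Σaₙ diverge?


lim(n→∞) 6n/(9n+12) = 6/9 = 2/3  (divide numerator and denominator by n)
lim aₙ = 2/3 ≠ 0 → series DIVERGES

Diverges (lim aₙ = 2/3 ≠ 0)


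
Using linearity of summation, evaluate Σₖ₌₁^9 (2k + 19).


Σ(2k+19) = 2·Σk + 19·n
= 2·45 + 19·9
= 90 + 171 = 261

Σ = 261


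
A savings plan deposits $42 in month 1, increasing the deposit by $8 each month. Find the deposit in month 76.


aₙ = a₁ + (n-1)d
= 42 + (76-1)×8
= 42 + 600
= 642

a_76 = 642


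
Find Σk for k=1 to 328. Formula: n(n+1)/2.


n(n+1)/2 = 328×329/2 = 107912/2 = 53956

Σk = 53956


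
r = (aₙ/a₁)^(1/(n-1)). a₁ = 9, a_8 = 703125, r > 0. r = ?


r^(n-1) = aₙ/a₁
r^7 = 703125/9 = 78125
r = 78125^(1/7)
= 5

r = 5


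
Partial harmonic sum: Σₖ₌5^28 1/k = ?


Σₖ₌5^28 1/k = 1/5 + 1/6 + 1/7 + ... + 1/28
= 148084936403/80313433200
≈ 1.8438

Sum = 148084936403/80313433200 ≈ 1.8438


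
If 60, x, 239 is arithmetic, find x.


AM = (60 + 239)/2 = 299/2 = 149.5

AM = 149.5


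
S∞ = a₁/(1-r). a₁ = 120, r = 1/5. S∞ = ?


S∞ = a₁/(1-r) = 120/(1 - 1/5)
= 120/(4/5)
= 150

S∞ = 150


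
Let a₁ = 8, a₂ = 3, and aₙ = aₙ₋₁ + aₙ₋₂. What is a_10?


Computing iteratively: 8, 3, 11, 14, 25, 39, 64, 103, 167, 270
a_10 = 270

a_10 = 270


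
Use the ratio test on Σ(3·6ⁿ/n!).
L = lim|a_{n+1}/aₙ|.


aₙ = 3·6^n/n!
a_{n+1}/aₙ = 6^(n+1)/(n+1)! × n!/6^n  (constant 3 cancels)
= 6/(n+1)
L = lim(n→∞) 6/(n+1) = 0
L < 1 → series CONVERGES

Converges (ratio test: L = 0 < 1)


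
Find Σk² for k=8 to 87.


Σₖ₌8^87 k² = Σₖ₌₁^87 k² − Σₖ₌₁^7 k²
= 87·88·175/6 − 7·8·15/6
= 223300 − 140 = 223160

Σk² = 223160


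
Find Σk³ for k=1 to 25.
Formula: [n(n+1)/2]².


n(n+1)/2 = 25×26/2 = 325
Σk³ = 325² = 105625

Σk³ = 105625


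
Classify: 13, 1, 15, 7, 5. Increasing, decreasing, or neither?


Differences: -12, 14, -8, -2
Difference at position 2 is +14 (> 0) but position 1 is -12 (< 0) — sequence both rises and falls
→ NOT monotonic

Not monotonic


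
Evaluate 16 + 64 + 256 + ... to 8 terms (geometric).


Sₙ = 16×(4^8 - 1)/(4 - 1)
= 16×(65536 - 1)/3
= 16×65535/3
= 349520

S_8 = 349520


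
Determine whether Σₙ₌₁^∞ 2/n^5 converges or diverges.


p-series test: Σ c/n^p converges if p > 1, diverges if p ≤ 1 (constant c > 0 doesn't affect convergence).
p = 5
5 > 1 → CONVERGES

Converges (p = 5 > 1)


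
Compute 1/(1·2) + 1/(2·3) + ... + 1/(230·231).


1/(k(k+1)) = 1/k - 1/(k+1) (partial fractions)
Telescoping: Σ = 1 - 1/231 = 230/231

Sum = 230/231


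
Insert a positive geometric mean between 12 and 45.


GM = √(12×45) = √540 = 23.2379

GM = 23.2379


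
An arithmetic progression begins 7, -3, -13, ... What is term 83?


aₙ = a₁ + (n-1)d
= 7 + (83-1)×-10
= 7 - 820
= -813

a_83 = -813


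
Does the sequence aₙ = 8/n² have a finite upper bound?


a₁ = 8, a₂ = 8/4, a₃ = 8/9, ...
0 < aₙ ≤ 8 for all n ≥ 1
The sequence IS bounded

Bounded (0 < aₙ ≤ 8)


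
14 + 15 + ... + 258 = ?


Σₖ₌14^258 k = Σₖ₌₁^258 k − Σₖ₌₁^13 k
= 258·259/2 − 13·14/2
= 33411 − 91 = 33320

Σk = 33320


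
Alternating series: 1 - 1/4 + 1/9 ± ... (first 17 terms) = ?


S = 1 - 1/4 + 1/9 - 1/16 + 1/25 - 1/36 + 1/49 - 1/64 ± ...
= 0.8241
(Full series converges to +π²/12 ≈ +0.8225)

S_17 = 0.8241


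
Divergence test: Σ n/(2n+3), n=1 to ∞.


lim(n→∞) n/(2n+3) = 1/2 = 1/2  (divide numerator and denominator by n)
lim aₙ = 1/2 ≠ 0 → series DIVERGES

Diverges (lim aₙ = 1/2 ≠ 0)


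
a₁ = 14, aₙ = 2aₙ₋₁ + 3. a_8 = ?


Computing step by step:
a_1 = 14
a_2 = 31
a_3 = 65
a_4 = 133
a_5 = 269
a_6 = 541
a_7 = 1085
a_8 = 2173


a_8 = 2173


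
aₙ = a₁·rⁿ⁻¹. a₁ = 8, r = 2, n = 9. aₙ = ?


aₙ = a₁·r^(n-1)
= 8×2^8
= 8×256
= 2048

a_9 = 2048


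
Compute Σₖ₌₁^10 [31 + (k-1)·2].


aₙ = 31 + (10-1)×2 = 49
Sₙ = n(a₁+aₙ)/2 = 10×(31+49)/2
= 10×80/2 = 400

S_10 = 400


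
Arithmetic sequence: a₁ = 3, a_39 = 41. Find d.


d = (aₙ - a₁)/(n-1)
= (41 - 3)/(39-1)
= 38/38 = 1

d = 1


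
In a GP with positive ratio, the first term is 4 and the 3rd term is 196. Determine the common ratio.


r^(n-1) = aₙ/a₁
r^2 = 196/4 = 49
r = 49^(1/2)
= ±7; taking r > 0 gives r = 7

r = 7


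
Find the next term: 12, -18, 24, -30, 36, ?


Pattern: alternating sign, magnitude arithmetic (d=6)
Terms: 12, -18, 24, -30, 36
Next term = -42

Next term = -42


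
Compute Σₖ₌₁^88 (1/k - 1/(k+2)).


Telescoping with gap 2: two head and two tail terms survive.
= (1 + 1/2) - (1/89 + 1/90)
= 3/2 - 1/89 - 1/90 = 5918/4005

Sum = 5918/4005


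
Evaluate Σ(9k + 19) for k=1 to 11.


Σ(9k+19) = 9·Σk + 19·n
= 9·66 + 19·11
= 594 + 209 = 803

Σ = 803


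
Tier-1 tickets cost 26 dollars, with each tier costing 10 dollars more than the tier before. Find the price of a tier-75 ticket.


aₙ = a₁ + (n-1)d
= 26 + (75-1)×10
= 26 + 740
= 766

a_75 = 766


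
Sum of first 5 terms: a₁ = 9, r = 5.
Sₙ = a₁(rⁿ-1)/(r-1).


Sₙ = 9×(5^5 - 1)/(5 - 1)
= 9×(3125 - 1)/4
= 9×3124/4
= 7029

S_5 = 7029


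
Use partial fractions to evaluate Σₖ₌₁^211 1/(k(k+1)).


1/(k(k+1)) = 1/k - 1/(k+1) (partial fractions)
Telescoping: Σ = 1 - 1/212 = 211/212

Sum = 211/212


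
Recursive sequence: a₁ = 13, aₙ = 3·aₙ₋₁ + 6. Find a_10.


Computing step by step:
a_1 = 13
a_2 = 45
a_3 = 141
a_4 = 429
a_5 = 1293
a_6 = 3885
a_7 = 11661
a_8 = 34989
a_9 = 104973
a_10 = 314925


a_10 = 314925


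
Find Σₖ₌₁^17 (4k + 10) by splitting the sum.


Σ(4k+10) = 4·Σk + 10·n
= 4·153 + 10·17
= 612 + 170 = 782

Σ = 782


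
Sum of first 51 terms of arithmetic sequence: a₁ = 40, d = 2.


aₙ = 40 + (51-1)×2 = 140
Sₙ = n(a₁+aₙ)/2 = 51×(40+140)/2
= 51×180/2 = 4590

S_51 = 4590


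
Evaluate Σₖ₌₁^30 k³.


n(n+1)/2 = 30×31/2 = 465
Σk³ = 465² = 216225

Σk³ = 216225


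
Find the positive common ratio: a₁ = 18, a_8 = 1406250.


r^(n-1) = aₙ/a₁
r^7 = 1406250/18 = 78125
r = 78125^(1/7)
= 5

r = 5


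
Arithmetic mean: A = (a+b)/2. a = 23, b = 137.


AM = (23 + 137)/2 = 160/2 = 80

AM = 80


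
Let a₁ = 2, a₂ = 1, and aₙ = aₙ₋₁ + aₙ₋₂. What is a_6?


Computing iteratively: 2, 1, 3, 4, 7, 11
a_6 = 11

a_6 = 11


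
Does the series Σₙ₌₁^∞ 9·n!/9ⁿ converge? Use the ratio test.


aₙ = 9·n!/9^n
a_{n+1}/aₙ = (n+1)!/9^(n+1) × 9^n/n!  (constant 9 cancels)
= (n+1)/9
L = lim(n→∞) (n+1)/9 = ∞
L > 1 → series DIVERGES

Diverges (ratio test: L = ∞ > 1)


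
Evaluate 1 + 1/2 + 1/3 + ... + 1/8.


H_8 = 1/1 + 1/2 + 1/3 + 1/4 + 1/5 + 1/6 + 1/7 + 1/8
= 761/280
≈ 2.7179

H_8 = 761/280 ≈ 2.7179


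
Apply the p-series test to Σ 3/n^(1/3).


p-series test: Σ c/n^p converges if p > 1, diverges if p ≤ 1 (constant c > 0 doesn't affect convergence).
p = 1/3
1/3 ≤ 1 → DIVERGES

Diverges (p = 1/3 ≤ 1)


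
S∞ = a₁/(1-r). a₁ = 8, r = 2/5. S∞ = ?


S∞ = a₁/(1-r) = 8/(1 - 2/5)
= 8/(3/5)
= 40/3

S∞ = 40/3


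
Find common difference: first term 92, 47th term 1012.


d = (aₙ - a₁)/(n-1)
= (1012 - 92)/(47-1)
= 920/46 = 20

d = 20


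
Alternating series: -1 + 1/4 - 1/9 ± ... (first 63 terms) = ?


S = -1 + 1/4 - 1/9 + 1/16 - 1/25 + 1/36 - 1/49 + 1/64 ± ...
= -0.8226
(Full series converges to -π²/12 ≈ -0.8225)

S_63 = -0.8226


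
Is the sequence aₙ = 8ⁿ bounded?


aₙ = 8ⁿ → as n→∞, aₙ→∞ (since base 8 > 1)
No finite upper bound exists
The sequence is UNBOUNDED

Unbounded (aₙ → ∞ as n → ∞)


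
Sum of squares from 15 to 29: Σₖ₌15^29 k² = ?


Σₖ₌15^29 k² = Σₖ₌₁^29 k² − Σₖ₌₁^14 k²
= 29·30·59/6 − 14·15·29/6
= 8555 − 1015 = 7540

Σk² = 7540


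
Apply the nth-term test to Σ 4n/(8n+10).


lim(n→∞) 4n/(8n+10) = 4/8 = 1/2  (divide numerator and denominator by n)
lim aₙ = 1/2 ≠ 0 → series DIVERGES

Diverges (lim aₙ = 1/2 ≠ 0)


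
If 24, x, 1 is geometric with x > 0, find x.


GM = √(24×1) = √24 = 4.899

GM = 4.899


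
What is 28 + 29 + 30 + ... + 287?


Σₖ₌28^287 k = Σₖ₌₁^287 k − Σₖ₌₁^27 k
= 287·288/2 − 27·28/2
= 41328 − 378 = 40950

Σk = 40950


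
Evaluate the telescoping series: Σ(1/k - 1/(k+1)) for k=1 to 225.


Telescoping: adjacent terms cancel.
= 1/1 - 1/226
= 1 - 1/226 = 225/226

Sum = 225/226


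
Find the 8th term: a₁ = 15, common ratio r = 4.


aₙ = a₁·r^(n-1)
= 15×4^7
= 15×16384
= 245760

a_8 = 245760


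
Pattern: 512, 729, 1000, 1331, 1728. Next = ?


Pattern: perfect cubes: n³
Terms: 512, 729, 1000, 1331, 1728
Next term = 2197

Next term = 2197


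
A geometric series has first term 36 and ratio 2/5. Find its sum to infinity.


S∞ = a₁/(1-r) = 36/(1 - 2/5)
= 36/(3/5)
= 60

S∞ = 60


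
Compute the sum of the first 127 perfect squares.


n = 127
n(n+1)(2n+1)/6 = 127×128×255/6
= 4145280/6 = 690880

Σk² = 690880


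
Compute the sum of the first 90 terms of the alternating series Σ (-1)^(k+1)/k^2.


S = 1 - 1/4 + 1/9 - 1/16 + 1/25 - 1/36 + 1/49 - 1/64 ± ...
= 0.8224
(Full series converges to +π²/12 ≈ +0.8225)

S_90 = 0.8224


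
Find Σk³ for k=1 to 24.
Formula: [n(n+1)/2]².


n(n+1)/2 = 24×25/2 = 300
Σk³ = 300² = 90000

Σk³ = 90000


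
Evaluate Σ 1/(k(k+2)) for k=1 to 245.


1/(k(k+2)) = (1/2)·(1/k - 1/(k+2)) (partial fractions)
Telescoping: Σ = (1/2)·(1 + 1/2 - 1/246 - 1/247) = 45325/60762

Sum = 45325/60762


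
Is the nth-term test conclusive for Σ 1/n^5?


lim(n→∞) 1/n^5 = 0
lim aₙ = 0 → nth-term test is INCONCLUSIVE
(Need other tests; this is actually a convergent p-series with p=5 > 1)

Inconclusive (lim aₙ = 0; need another test)


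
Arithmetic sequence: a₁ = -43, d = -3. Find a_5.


aₙ = a₁ + (n-1)d
= -43 + (5-1)×-3
= -43 - 12
= -55

a_5 = -55


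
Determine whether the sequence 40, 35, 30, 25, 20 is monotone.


Differences: -5, -5, -5, -5
All differences < 0 → strictly DECREASING

Monotonically decreasing


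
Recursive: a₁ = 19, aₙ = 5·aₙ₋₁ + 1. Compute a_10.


Computing step by step:
a_1 = 19
a_2 = 96
a_3 = 481
a_4 = 2406
a_5 = 12031
a_6 = 60156
a_7 = 300781
a_8 = 1503906
a_9 = 7519531
a_10 = 37597656


a_10 = 37597656


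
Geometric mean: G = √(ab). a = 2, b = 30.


GM = √(2×30) = √60 = 7.746

GM = 7.746


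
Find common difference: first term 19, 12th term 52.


d = (aₙ - a₁)/(n-1)
= (52 - 19)/(12-1)
= 33/11 = 3

d = 3


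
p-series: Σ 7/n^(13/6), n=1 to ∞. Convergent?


p-series test: Σ c/n^p converges if p > 1, diverges if p ≤ 1 (constant c > 0 doesn't affect convergence).
p = 13/6
13/6 > 1 → CONVERGES

Converges (p = 13/6 > 1)


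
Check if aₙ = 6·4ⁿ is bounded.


aₙ = 6·4ⁿ → as n→∞, aₙ→∞ (since base 4 > 1)
No finite upper bound exists
The sequence is UNBOUNDED

Unbounded (aₙ → ∞ as n → ∞)


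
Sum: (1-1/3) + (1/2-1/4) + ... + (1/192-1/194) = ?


Telescoping with gap 2: two head and two tail terms survive.
= (1 + 1/2) - (1/193 + 1/194)
= 3/2 - 1/193 - 1/194 = 27888/18721

Sum = 27888/18721


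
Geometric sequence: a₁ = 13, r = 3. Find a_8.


aₙ = a₁·r^(n-1)
= 13×3^7
= 13×2187
= 28431

a_8 = 28431


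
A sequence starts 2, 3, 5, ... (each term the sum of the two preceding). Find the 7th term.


Computing iteratively: 2, 3, 5, 8, 13, 21, 34
a_7 = 34

a_7 = 34


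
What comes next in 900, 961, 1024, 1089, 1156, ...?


Pattern: perfect squares: n²
Terms: 900, 961, 1024, 1089, 1156
Next term = 1225

Next term = 1225


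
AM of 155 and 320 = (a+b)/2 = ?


AM = (155 + 320)/2 = 475/2 = 237.5

AM = 237.5


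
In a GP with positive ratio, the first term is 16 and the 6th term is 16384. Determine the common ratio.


r^(n-1) = aₙ/a₁
r^5 = 16384/16 = 1024
r = 1024^(1/5)
= 4

r = 4


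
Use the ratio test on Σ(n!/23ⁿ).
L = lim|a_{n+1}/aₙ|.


aₙ = n!/23^n
a_{n+1}/aₙ = (n+1)!/23^(n+1) × 23^n/n!
= (n+1)/23
L = lim(n→∞) (n+1)/23 = ∞
L > 1 → series DIVERGES

Diverges (ratio test: L = ∞ > 1)


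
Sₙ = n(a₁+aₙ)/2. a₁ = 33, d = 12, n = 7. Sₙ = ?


aₙ = 33 + (7-1)×12 = 105
Sₙ = n(a₁+aₙ)/2 = 7×(33+105)/2
= 7×138/2 = 483

S_7 = 483


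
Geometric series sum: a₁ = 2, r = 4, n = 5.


Sₙ = 2×(4^5 - 1)/(4 - 1)
= 2×(1024 - 1)/3
= 2×1023/3
= 682

S_5 = 682


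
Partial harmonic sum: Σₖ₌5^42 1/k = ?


Σₖ₌5^42 1/k = 1/5 + 1/6 + 1/7 + ... + 1/42
= 6382359803740019/2844937529085600
≈ 2.2434

Sum = 6382359803740019/2844937529085600 ≈ 2.2434


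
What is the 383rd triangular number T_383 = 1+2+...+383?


n(n+1)/2 = 383×384/2 = 147072/2 = 73536

Σk = 73536


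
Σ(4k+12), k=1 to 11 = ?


Σ(4k+12) = 4·Σk + 12·n
= 4·66 + 12·11
= 264 + 132 = 396

Σ = 396


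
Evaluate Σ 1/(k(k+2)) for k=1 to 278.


1/(k(k+2)) = (1/2)·(1/k - 1/(k+2)) (partial fractions)
Telescoping: Σ = (1/2)·(1 + 1/2 - 1/279 - 1/280) = 116621/156240

Sum = 116621/156240


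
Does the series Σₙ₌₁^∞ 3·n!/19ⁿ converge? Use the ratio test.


aₙ = 3·n!/19^n
a_{n+1}/aₙ = (n+1)!/19^(n+1) × 19^n/n!  (constant 3 cancels)
= (n+1)/19
L = lim(n→∞) (n+1)/19 = ∞
L > 1 → series DIVERGES

Diverges (ratio test: L = ∞ > 1)


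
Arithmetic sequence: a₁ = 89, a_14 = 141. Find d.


d = (aₙ - a₁)/(n-1)
= (141 - 89)/(14-1)
= 52/13 = 4

d = 4


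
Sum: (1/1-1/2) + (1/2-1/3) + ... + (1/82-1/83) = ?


Telescoping: adjacent terms cancel.
= 1/1 - 1/83
= 1 - 1/83 = 82/83

Sum = 82/83


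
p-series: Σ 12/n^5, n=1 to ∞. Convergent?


p-series test: Σ c/n^p converges if p > 1, diverges if p ≤ 1 (constant c > 0 doesn't affect convergence).
p = 5
5 > 1 → CONVERGES

Converges (p = 5 > 1)


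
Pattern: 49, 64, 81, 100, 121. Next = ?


Pattern: perfect squares: n²
Terms: 49, 64, 81, 100, 121
Next term = 144

Next term = 144
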